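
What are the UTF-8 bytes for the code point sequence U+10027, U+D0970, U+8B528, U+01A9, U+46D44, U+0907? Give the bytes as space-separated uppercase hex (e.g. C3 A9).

U+10027: 4-byte form → F0 90 80 A7.
U+D0970: 4-byte form → F3 90 A5 B0.
U+8B528: 4-byte form → F2 8B 94 A8.
U+01A9: 2-byte form → C6 A9.
U+46D44: 4-byte form → F1 86 B5 84.
U+0907: 3-byte form → E0 A4 87.
Concatenated (21 bytes): F0 90 80 A7 F3 90 A5 B0 F2 8B 94 A8 C6 A9 F1 86 B5 84 E0 A4 87.

F0 90 80 A7 F3 90 A5 B0 F2 8B 94 A8 C6 A9 F1 86 B5 84 E0 A4 87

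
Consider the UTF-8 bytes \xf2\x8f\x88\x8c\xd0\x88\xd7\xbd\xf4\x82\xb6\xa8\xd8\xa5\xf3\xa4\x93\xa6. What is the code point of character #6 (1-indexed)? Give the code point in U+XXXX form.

U+E44E6

Offset 0: leading byte 0xF2 = 11110010 → 4-byte char #1 = F2 8F 88 8C.
Offset 4: leading byte 0xD0 = 11010000 → 2-byte char #2 = D0 88.
Offset 6: leading byte 0xD7 = 11010111 → 2-byte char #3 = D7 BD.
Offset 8: leading byte 0xF4 = 11110100 → 4-byte char #4 = F4 82 B6 A8.
Offset 12: leading byte 0xD8 = 11011000 → 2-byte char #5 = D8 A5.
Offset 14: leading byte 0xF3 = 11110011 → 4-byte char #6 = F3 A4 93 A6.
Leading byte 0xF3 = 11110011 matches 11110xxx → 4-byte sequence.
Byte 1: 0xF3 = 11110011, payload 011 (3 bits).
Byte 2: 0xA4 = 10100100 (10xxxxxx ✓), payload 100100.
Byte 3: 0x93 = 10010011 (10xxxxxx ✓), payload 010011.
Byte 4: 0xA6 = 10100110 (10xxxxxx ✓), payload 100110.
Concatenate: 011100100010011100110 = 0xE44E6 (21 bits → U+E44E6).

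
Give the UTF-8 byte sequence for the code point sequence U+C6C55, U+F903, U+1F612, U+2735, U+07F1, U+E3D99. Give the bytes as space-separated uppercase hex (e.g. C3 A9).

U+C6C55: 4-byte form → F3 86 B1 95.
U+F903: 3-byte form → EF A4 83.
U+1F612: 4-byte form → F0 9F 98 92.
U+2735: 3-byte form → E2 9C B5.
U+07F1: 2-byte form → DF B1.
U+E3D99: 4-byte form → F3 A3 B6 99.
Concatenated (20 bytes): F3 86 B1 95 EF A4 83 F0 9F 98 92 E2 9C B5 DF B1 F3 A3 B6 99.

F3 86 B1 95 EF A4 83 F0 9F 98 92 E2 9C B5 DF B1 F3 A3 B6 99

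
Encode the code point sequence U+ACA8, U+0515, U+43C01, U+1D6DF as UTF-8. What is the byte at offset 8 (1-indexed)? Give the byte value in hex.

0xB0

1-indexed offset 8 is 0-indexed offset 7.
U+ACA8 → 3-byte form EA B2 A8 at offsets 0–2.
U+0515 → 2-byte form D4 95 at offsets 3–4.
U+43C01 → 4-byte form F1 83 B0 81 at offsets 5–8.
Offset 7 falls in char 3's range; it's byte 3 of F1 83 B0 81 = 0xB0.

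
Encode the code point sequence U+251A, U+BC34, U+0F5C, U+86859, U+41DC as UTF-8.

E2 94 9A EB B0 B4 E0 BD 9C F2 86 A1 99 E4 87 9C

U+251A: 3-byte form → E2 94 9A.
U+BC34: 3-byte form → EB B0 B4.
U+0F5C: 3-byte form → E0 BD 9C.
U+86859: 4-byte form → F2 86 A1 99.
U+41DC: 3-byte form → E4 87 9C.
Concatenated (16 bytes): E2 94 9A EB B0 B4 E0 BD 9C F2 86 A1 99 E4 87 9C.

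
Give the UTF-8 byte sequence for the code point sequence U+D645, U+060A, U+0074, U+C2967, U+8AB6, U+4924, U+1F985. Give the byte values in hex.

U+D645: 3-byte form → ED 99 85.
U+060A: 2-byte form → D8 8A.
U+0074: 1-byte form → 74.
U+C2967: 4-byte form → F3 82 A5 A7.
U+8AB6: 3-byte form → E8 AA B6.
U+4924: 3-byte form → E4 A4 A4.
U+1F985: 4-byte form → F0 9F A6 85.
Concatenated (20 bytes): ED 99 85 D8 8A 74 F3 82 A5 A7 E8 AA B6 E4 A4 A4 F0 9F A6 85.

ED 99 85 D8 8A 74 F3 82 A5 A7 E8 AA B6 E4 A4 A4 F0 9F A6 85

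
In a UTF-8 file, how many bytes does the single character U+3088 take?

U+3088 = 0x3088. UTF-8 uses 1 byte below 0x80, 2 below 0x800, 3 below 0x10000, 4 up to 0x10FFFF. 0x3088 is in U+0800–U+FFFF → 3 bytes.

3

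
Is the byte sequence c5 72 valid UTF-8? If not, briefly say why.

invalid (non-continuation byte where continuation expected)

Leading byte 0xC5 = 11000101 → 2-byte form.
Byte 2 is 0x72 = 01110010, which is not 10xxxxxx — expected a continuation byte.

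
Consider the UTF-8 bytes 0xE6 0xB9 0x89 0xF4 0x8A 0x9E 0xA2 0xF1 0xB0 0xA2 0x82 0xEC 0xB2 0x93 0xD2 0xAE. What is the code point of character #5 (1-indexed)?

U+04AE

Offset 0: leading byte 0xE6 = 11100110 → 3-byte char #1 = E6 B9 89.
Offset 3: leading byte 0xF4 = 11110100 → 4-byte char #2 = F4 8A 9E A2.
Offset 7: leading byte 0xF1 = 11110001 → 4-byte char #3 = F1 B0 A2 82.
Offset 11: leading byte 0xEC = 11101100 → 3-byte char #4 = EC B2 93.
Offset 14: leading byte 0xD2 = 11010010 → 2-byte char #5 = D2 AE.
Leading byte 0xD2 = 11010010 matches 110xxxxx → 2-byte sequence.
Byte 1: 0xD2 = 11010010, payload 10010 (5 bits).
Byte 2: 0xAE = 10101110 (10xxxxxx ✓), payload 101110.
Concatenate: 10010101110 = 0x4AE (11 bits → U+04AE).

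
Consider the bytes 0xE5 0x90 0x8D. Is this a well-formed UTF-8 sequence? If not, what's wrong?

Leading byte 0xE5 = 11100101 → 3-byte form.
Continuation bytes 0x90=10010000, 0x8D=10001101 all match 10xxxxxx.
Decoded value 0x540D is ≥ 0x800 (shortest form) and not a surrogate.

valid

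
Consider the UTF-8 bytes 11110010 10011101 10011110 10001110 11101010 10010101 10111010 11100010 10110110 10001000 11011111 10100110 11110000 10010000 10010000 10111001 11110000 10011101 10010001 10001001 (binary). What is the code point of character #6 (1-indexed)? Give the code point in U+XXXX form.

Offset 0: leading byte 0xF2 = 11110010 → 4-byte char #1 = F2 9D 9E 8E.
Offset 4: leading byte 0xEA = 11101010 → 3-byte char #2 = EA 95 BA.
Offset 7: leading byte 0xE2 = 11100010 → 3-byte char #3 = E2 B6 88.
Offset 10: leading byte 0xDF = 11011111 → 2-byte char #4 = DF A6.
Offset 12: leading byte 0xF0 = 11110000 → 4-byte char #5 = F0 90 90 B9.
Offset 16: leading byte 0xF0 = 11110000 → 4-byte char #6 = F0 9D 91 89.
Leading byte 0xF0 = 11110000 matches 11110xxx → 4-byte sequence.
Byte 1: 0xF0 = 11110000, payload 000 (3 bits).
Byte 2: 0x9D = 10011101 (10xxxxxx ✓), payload 011101.
Byte 3: 0x91 = 10010001 (10xxxxxx ✓), payload 010001.
Byte 4: 0x89 = 10001001 (10xxxxxx ✓), payload 001001.
Concatenate: 000011101010001001001 = 0x1D449 (21 bits → U+1D449).

U+1D449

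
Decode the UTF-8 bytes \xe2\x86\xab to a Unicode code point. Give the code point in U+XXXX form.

Leading byte 0xE2 = 11100010 matches 1110xxxx → 3-byte sequence.
Byte 1: 0xE2 = 11100010, payload 0010 (4 bits).
Byte 2: 0x86 = 10000110 (10xxxxxx ✓), payload 000110.
Byte 3: 0xAB = 10101011 (10xxxxxx ✓), payload 101011.
Concatenate: 0010000110101011 = 0x21AB (16 bits → U+21AB).

U+21AB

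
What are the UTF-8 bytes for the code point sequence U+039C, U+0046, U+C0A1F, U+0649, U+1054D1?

U+039C: 2-byte form → CE 9C.
U+0046: 1-byte form → 46.
U+C0A1F: 4-byte form → F3 80 A8 9F.
U+0649: 2-byte form → D9 89.
U+1054D1: 4-byte form → F4 85 93 91.
Concatenated (13 bytes): CE 9C 46 F3 80 A8 9F D9 89 F4 85 93 91.

CE 9C 46 F3 80 A8 9F D9 89 F4 85 93 91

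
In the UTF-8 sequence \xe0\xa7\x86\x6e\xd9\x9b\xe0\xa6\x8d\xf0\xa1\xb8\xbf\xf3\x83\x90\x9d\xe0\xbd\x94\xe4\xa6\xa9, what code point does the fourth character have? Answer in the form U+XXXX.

U+098D

Offset 0: leading byte 0xE0 = 11100000 → 3-byte char #1 = E0 A7 86.
Offset 3: leading byte 0x6E = 01101110 → 1-byte char #2 = 6E.
Offset 4: leading byte 0xD9 = 11011001 → 2-byte char #3 = D9 9B.
Offset 6: leading byte 0xE0 = 11100000 → 3-byte char #4 = E0 A6 8D.
Leading byte 0xE0 = 11100000 matches 1110xxxx → 3-byte sequence.
Byte 1: 0xE0 = 11100000, payload 0000 (4 bits).
Byte 2: 0xA6 = 10100110 (10xxxxxx ✓), payload 100110.
Byte 3: 0x8D = 10001101 (10xxxxxx ✓), payload 001101.
Concatenate: 0000100110001101 = 0x98D (16 bits → U+098D).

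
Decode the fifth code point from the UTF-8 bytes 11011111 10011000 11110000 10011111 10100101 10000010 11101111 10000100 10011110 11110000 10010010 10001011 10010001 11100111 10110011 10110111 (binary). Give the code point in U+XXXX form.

Offset 0: leading byte 0xDF = 11011111 → 2-byte char #1 = DF 98.
Offset 2: leading byte 0xF0 = 11110000 → 4-byte char #2 = F0 9F A5 82.
Offset 6: leading byte 0xEF = 11101111 → 3-byte char #3 = EF 84 9E.
Offset 9: leading byte 0xF0 = 11110000 → 4-byte char #4 = F0 92 8B 91.
Offset 13: leading byte 0xE7 = 11100111 → 3-byte char #5 = E7 B3 B7.
Leading byte 0xE7 = 11100111 matches 1110xxxx → 3-byte sequence.
Byte 1: 0xE7 = 11100111, payload 0111 (4 bits).
Byte 2: 0xB3 = 10110011 (10xxxxxx ✓), payload 110011.
Byte 3: 0xB7 = 10110111 (10xxxxxx ✓), payload 110111.
Concatenate: 0111110011110111 = 0x7CF7 (16 bits → U+7CF7).

U+7CF7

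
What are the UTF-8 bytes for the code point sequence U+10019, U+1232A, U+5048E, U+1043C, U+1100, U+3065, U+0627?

U+10019: 4-byte form → F0 90 80 99.
U+1232A: 4-byte form → F0 92 8C AA.
U+5048E: 4-byte form → F1 90 92 8E.
U+1043C: 4-byte form → F0 90 90 BC.
U+1100: 3-byte form → E1 84 80.
U+3065: 3-byte form → E3 81 A5.
U+0627: 2-byte form → D8 A7.
Concatenated (24 bytes): F0 90 80 99 F0 92 8C AA F1 90 92 8E F0 90 90 BC E1 84 80 E3 81 A5 D8 A7.

F0 90 80 99 F0 92 8C AA F1 90 92 8E F0 90 90 BC E1 84 80 E3 81 A5 D8 A7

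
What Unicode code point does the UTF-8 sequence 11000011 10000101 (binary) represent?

U+00C5

Leading byte 0xC3 = 11000011 matches 110xxxxx → 2-byte sequence.
Byte 1: 0xC3 = 11000011, payload 00011 (5 bits).
Byte 2: 0x85 = 10000101 (10xxxxxx ✓), payload 000101.
Concatenate: 00011000101 = 0xC5 (11 bits → U+00C5).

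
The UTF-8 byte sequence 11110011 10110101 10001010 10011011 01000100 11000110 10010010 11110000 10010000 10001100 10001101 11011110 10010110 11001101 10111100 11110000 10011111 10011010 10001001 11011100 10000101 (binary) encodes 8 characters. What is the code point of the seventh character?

U+1F689

Offset 0: leading byte 0xF3 = 11110011 → 4-byte char #1 = F3 B5 8A 9B.
Offset 4: leading byte 0x44 = 01000100 → 1-byte char #2 = 44.
Offset 5: leading byte 0xC6 = 11000110 → 2-byte char #3 = C6 92.
Offset 7: leading byte 0xF0 = 11110000 → 4-byte char #4 = F0 90 8C 8D.
Offset 11: leading byte 0xDE = 11011110 → 2-byte char #5 = DE 96.
Offset 13: leading byte 0xCD = 11001101 → 2-byte char #6 = CD BC.
Offset 15: leading byte 0xF0 = 11110000 → 4-byte char #7 = F0 9F 9A 89.
Leading byte 0xF0 = 11110000 matches 11110xxx → 4-byte sequence.
Byte 1: 0xF0 = 11110000, payload 000 (3 bits).
Byte 2: 0x9F = 10011111 (10xxxxxx ✓), payload 011111.
Byte 3: 0x9A = 10011010 (10xxxxxx ✓), payload 011010.
Byte 4: 0x89 = 10001001 (10xxxxxx ✓), payload 001001.
Concatenate: 000011111011010001001 = 0x1F689 (21 bits → U+1F689).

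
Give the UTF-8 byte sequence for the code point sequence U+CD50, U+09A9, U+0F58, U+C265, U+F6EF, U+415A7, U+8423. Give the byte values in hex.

U+CD50: 3-byte form → EC B5 90.
U+09A9: 3-byte form → E0 A6 A9.
U+0F58: 3-byte form → E0 BD 98.
U+C265: 3-byte form → EC 89 A5.
U+F6EF: 3-byte form → EF 9B AF.
U+415A7: 4-byte form → F1 81 96 A7.
U+8423: 3-byte form → E8 90 A3.
Concatenated (22 bytes): EC B5 90 E0 A6 A9 E0 BD 98 EC 89 A5 EF 9B AF F1 81 96 A7 E8 90 A3.

EC B5 90 E0 A6 A9 E0 BD 98 EC 89 A5 EF 9B AF F1 81 96 A7 E8 90 A3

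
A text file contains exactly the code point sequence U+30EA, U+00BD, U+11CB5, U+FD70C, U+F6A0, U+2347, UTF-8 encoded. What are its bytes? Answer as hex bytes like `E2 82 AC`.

E3 83 AA C2 BD F0 91 B2 B5 F3 BD 9C 8C EF 9A A0 E2 8D 87

U+30EA: 3-byte form → E3 83 AA.
U+00BD: 2-byte form → C2 BD.
U+11CB5: 4-byte form → F0 91 B2 B5.
U+FD70C: 4-byte form → F3 BD 9C 8C.
U+F6A0: 3-byte form → EF 9A A0.
U+2347: 3-byte form → E2 8D 87.
Concatenated (19 bytes): E3 83 AA C2 BD F0 91 B2 B5 F3 BD 9C 8C EF 9A A0 E2 8D 87.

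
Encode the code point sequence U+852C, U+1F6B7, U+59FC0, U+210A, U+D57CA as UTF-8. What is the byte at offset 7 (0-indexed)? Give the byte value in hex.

0xF1

U+852C → 3-byte form E8 94 AC at offsets 0–2.
U+1F6B7 → 4-byte form F0 9F 9A B7 at offsets 3–6.
U+59FC0 → 4-byte form F1 99 BF 80 at offsets 7–10.
Offset 7 falls in char 3's range; it's byte 1 of F1 99 BF 80 = 0xF1.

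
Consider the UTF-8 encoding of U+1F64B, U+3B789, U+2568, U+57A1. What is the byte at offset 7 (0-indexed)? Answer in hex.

0x89

U+1F64B → 4-byte form F0 9F 99 8B at offsets 0–3.
U+3B789 → 4-byte form F0 BB 9E 89 at offsets 4–7.
Offset 7 falls in char 2's range; it's byte 4 of F0 BB 9E 89 = 0x89.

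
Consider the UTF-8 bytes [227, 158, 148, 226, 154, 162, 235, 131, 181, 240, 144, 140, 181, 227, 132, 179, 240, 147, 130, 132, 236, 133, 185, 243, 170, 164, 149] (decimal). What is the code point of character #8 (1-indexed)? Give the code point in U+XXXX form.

U+EA915

Offset 0: leading byte 0xE3 = 11100011 → 3-byte char #1 = E3 9E 94.
Offset 3: leading byte 0xE2 = 11100010 → 3-byte char #2 = E2 9A A2.
Offset 6: leading byte 0xEB = 11101011 → 3-byte char #3 = EB 83 B5.
Offset 9: leading byte 0xF0 = 11110000 → 4-byte char #4 = F0 90 8C B5.
Offset 13: leading byte 0xE3 = 11100011 → 3-byte char #5 = E3 84 B3.
Offset 16: leading byte 0xF0 = 11110000 → 4-byte char #6 = F0 93 82 84.
Offset 20: leading byte 0xEC = 11101100 → 3-byte char #7 = EC 85 B9.
Offset 23: leading byte 0xF3 = 11110011 → 4-byte char #8 = F3 AA A4 95.
Leading byte 0xF3 = 11110011 matches 11110xxx → 4-byte sequence.
Byte 1: 0xF3 = 11110011, payload 011 (3 bits).
Byte 2: 0xAA = 10101010 (10xxxxxx ✓), payload 101010.
Byte 3: 0xA4 = 10100100 (10xxxxxx ✓), payload 100100.
Byte 4: 0x95 = 10010101 (10xxxxxx ✓), payload 010101.
Concatenate: 011101010100100010101 = 0xEA915 (21 bits → U+EA915).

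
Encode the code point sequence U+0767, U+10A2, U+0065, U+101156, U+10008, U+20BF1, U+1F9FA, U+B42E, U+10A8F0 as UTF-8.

U+0767: 2-byte form → DD A7.
U+10A2: 3-byte form → E1 82 A2.
U+0065: 1-byte form → 65.
U+101156: 4-byte form → F4 81 85 96.
U+10008: 4-byte form → F0 90 80 88.
U+20BF1: 4-byte form → F0 A0 AF B1.
U+1F9FA: 4-byte form → F0 9F A7 BA.
U+B42E: 3-byte form → EB 90 AE.
U+10A8F0: 4-byte form → F4 8A A3 B0.
Concatenated (29 bytes): DD A7 E1 82 A2 65 F4 81 85 96 F0 90 80 88 F0 A0 AF B1 F0 9F A7 BA EB 90 AE F4 8A A3 B0.

DD A7 E1 82 A2 65 F4 81 85 96 F0 90 80 88 F0 A0 AF B1 F0 9F A7 BA EB 90 AE F4 8A A3 B0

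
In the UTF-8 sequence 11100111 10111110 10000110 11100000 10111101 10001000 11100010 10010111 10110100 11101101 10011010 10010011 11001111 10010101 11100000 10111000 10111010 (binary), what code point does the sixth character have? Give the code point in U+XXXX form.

Offset 0: leading byte 0xE7 = 11100111 → 3-byte char #1 = E7 BE 86.
Offset 3: leading byte 0xE0 = 11100000 → 3-byte char #2 = E0 BD 88.
Offset 6: leading byte 0xE2 = 11100010 → 3-byte char #3 = E2 97 B4.
Offset 9: leading byte 0xED = 11101101 → 3-byte char #4 = ED 9A 93.
Offset 12: leading byte 0xCF = 11001111 → 2-byte char #5 = CF 95.
Offset 14: leading byte 0xE0 = 11100000 → 3-byte char #6 = E0 B8 BA.
Leading byte 0xE0 = 11100000 matches 1110xxxx → 3-byte sequence.
Byte 1: 0xE0 = 11100000, payload 0000 (4 bits).
Byte 2: 0xB8 = 10111000 (10xxxxxx ✓), payload 111000.
Byte 3: 0xBA = 10111010 (10xxxxxx ✓), payload 111010.
Concatenate: 0000111000111010 = 0xE3A (16 bits → U+0E3A).

U+0E3A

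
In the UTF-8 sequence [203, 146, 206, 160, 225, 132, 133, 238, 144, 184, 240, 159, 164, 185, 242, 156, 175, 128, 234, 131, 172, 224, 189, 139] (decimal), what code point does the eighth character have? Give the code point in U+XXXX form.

Offset 0: leading byte 0xCB = 11001011 → 2-byte char #1 = CB 92.
Offset 2: leading byte 0xCE = 11001110 → 2-byte char #2 = CE A0.
Offset 4: leading byte 0xE1 = 11100001 → 3-byte char #3 = E1 84 85.
Offset 7: leading byte 0xEE = 11101110 → 3-byte char #4 = EE 90 B8.
Offset 10: leading byte 0xF0 = 11110000 → 4-byte char #5 = F0 9F A4 B9.
Offset 14: leading byte 0xF2 = 11110010 → 4-byte char #6 = F2 9C AF 80.
Offset 18: leading byte 0xEA = 11101010 → 3-byte char #7 = EA 83 AC.
Offset 21: leading byte 0xE0 = 11100000 → 3-byte char #8 = E0 BD 8B.
Leading byte 0xE0 = 11100000 matches 1110xxxx → 3-byte sequence.
Byte 1: 0xE0 = 11100000, payload 0000 (4 bits).
Byte 2: 0xBD = 10111101 (10xxxxxx ✓), payload 111101.
Byte 3: 0x8B = 10001011 (10xxxxxx ✓), payload 001011.
Concatenate: 0000111101001011 = 0xF4B (16 bits → U+0F4B).

U+0F4B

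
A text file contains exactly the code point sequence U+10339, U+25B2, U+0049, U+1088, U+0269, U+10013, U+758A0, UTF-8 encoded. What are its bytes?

F0 90 8C B9 E2 96 B2 49 E1 82 88 C9 A9 F0 90 80 93 F1 B5 A2 A0

U+10339: 4-byte form → F0 90 8C B9.
U+25B2: 3-byte form → E2 96 B2.
U+0049: 1-byte form → 49.
U+1088: 3-byte form → E1 82 88.
U+0269: 2-byte form → C9 A9.
U+10013: 4-byte form → F0 90 80 93.
U+758A0: 4-byte form → F1 B5 A2 A0.
Concatenated (21 bytes): F0 90 8C B9 E2 96 B2 49 E1 82 88 C9 A9 F0 90 80 93 F1 B5 A2 A0.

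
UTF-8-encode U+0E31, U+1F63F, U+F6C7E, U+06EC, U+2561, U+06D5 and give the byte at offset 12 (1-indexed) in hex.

0xDB

1-indexed offset 12 is 0-indexed offset 11.
U+0E31 → 3-byte form E0 B8 B1 at offsets 0–2.
U+1F63F → 4-byte form F0 9F 98 BF at offsets 3–6.
U+F6C7E → 4-byte form F3 B6 B1 BE at offsets 7–10.
U+06EC → 2-byte form DB AC at offsets 11–12.
Offset 11 falls in char 4's range; it's byte 1 of DB AC = 0xDB.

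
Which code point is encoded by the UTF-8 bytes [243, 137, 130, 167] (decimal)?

U+C90A7

Leading byte 0xF3 = 11110011 matches 11110xxx → 4-byte sequence.
Byte 1: 0xF3 = 11110011, payload 011 (3 bits).
Byte 2: 0x89 = 10001001 (10xxxxxx ✓), payload 001001.
Byte 3: 0x82 = 10000010 (10xxxxxx ✓), payload 000010.
Byte 4: 0xA7 = 10100111 (10xxxxxx ✓), payload 100111.
Concatenate: 011001001000010100111 = 0xC90A7 (21 bits → U+C90A7).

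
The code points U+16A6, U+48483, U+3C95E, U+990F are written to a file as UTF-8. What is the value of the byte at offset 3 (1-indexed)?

0xA6

1-indexed offset 3 is 0-indexed offset 2.
U+16A6 → 3-byte form E1 9A A6 at offsets 0–2.
Offset 2 falls in char 1's range; it's byte 3 of E1 9A A6 = 0xA6.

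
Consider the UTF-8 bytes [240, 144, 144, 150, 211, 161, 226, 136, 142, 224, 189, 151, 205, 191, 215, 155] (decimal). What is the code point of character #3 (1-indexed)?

Offset 0: leading byte 0xF0 = 11110000 → 4-byte char #1 = F0 90 90 96.
Offset 4: leading byte 0xD3 = 11010011 → 2-byte char #2 = D3 A1.
Offset 6: leading byte 0xE2 = 11100010 → 3-byte char #3 = E2 88 8E.
Leading byte 0xE2 = 11100010 matches 1110xxxx → 3-byte sequence.
Byte 1: 0xE2 = 11100010, payload 0010 (4 bits).
Byte 2: 0x88 = 10001000 (10xxxxxx ✓), payload 001000.
Byte 3: 0x8E = 10001110 (10xxxxxx ✓), payload 001110.
Concatenate: 0010001000001110 = 0x220E (16 bits → U+220E).

U+220E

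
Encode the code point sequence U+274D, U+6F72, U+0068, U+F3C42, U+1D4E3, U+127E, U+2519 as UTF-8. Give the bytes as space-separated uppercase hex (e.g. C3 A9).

E2 9D 8D E6 BD B2 68 F3 B3 B1 82 F0 9D 93 A3 E1 89 BE E2 94 99

U+274D: 3-byte form → E2 9D 8D.
U+6F72: 3-byte form → E6 BD B2.
U+0068: 1-byte form → 68.
U+F3C42: 4-byte form → F3 B3 B1 82.
U+1D4E3: 4-byte form → F0 9D 93 A3.
U+127E: 3-byte form → E1 89 BE.
U+2519: 3-byte form → E2 94 99.
Concatenated (21 bytes): E2 9D 8D E6 BD B2 68 F3 B3 B1 82 F0 9D 93 A3 E1 89 BE E2 94 99.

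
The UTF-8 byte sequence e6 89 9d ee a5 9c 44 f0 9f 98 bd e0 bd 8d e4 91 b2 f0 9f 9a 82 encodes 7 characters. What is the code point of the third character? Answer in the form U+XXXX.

U+0044

Offset 0: leading byte 0xE6 = 11100110 → 3-byte char #1 = E6 89 9D.
Offset 3: leading byte 0xEE = 11101110 → 3-byte char #2 = EE A5 9C.
Offset 6: leading byte 0x44 = 01000100 → 1-byte char #3 = 44.
Leading byte 0x44 = 01000100 matches 0xxxxxxx → 1-byte sequence.
Byte 1: 0x44 = 01000100, payload 1000100 (7 bits).
Concatenate: 1000100 = 0x44 (7 bits → U+0044).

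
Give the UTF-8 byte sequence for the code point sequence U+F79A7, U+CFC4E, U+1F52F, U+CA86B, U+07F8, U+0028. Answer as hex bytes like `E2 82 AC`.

F3 B7 A6 A7 F3 8F B1 8E F0 9F 94 AF F3 8A A1 AB DF B8 28

U+F79A7: 4-byte form → F3 B7 A6 A7.
U+CFC4E: 4-byte form → F3 8F B1 8E.
U+1F52F: 4-byte form → F0 9F 94 AF.
U+CA86B: 4-byte form → F3 8A A1 AB.
U+07F8: 2-byte form → DF B8.
U+0028: 1-byte form → 28.
Concatenated (19 bytes): F3 B7 A6 A7 F3 8F B1 8E F0 9F 94 AF F3 8A A1 AB DF B8 28.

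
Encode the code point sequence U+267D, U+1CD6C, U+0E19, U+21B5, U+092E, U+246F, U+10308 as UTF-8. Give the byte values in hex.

U+267D: 3-byte form → E2 99 BD.
U+1CD6C: 4-byte form → F0 9C B5 AC.
U+0E19: 3-byte form → E0 B8 99.
U+21B5: 3-byte form → E2 86 B5.
U+092E: 3-byte form → E0 A4 AE.
U+246F: 3-byte form → E2 91 AF.
U+10308: 4-byte form → F0 90 8C 88.
Concatenated (23 bytes): E2 99 BD F0 9C B5 AC E0 B8 99 E2 86 B5 E0 A4 AE E2 91 AF F0 90 8C 88.

E2 99 BD F0 9C B5 AC E0 B8 99 E2 86 B5 E0 A4 AE E2 91 AF F0 90 8C 88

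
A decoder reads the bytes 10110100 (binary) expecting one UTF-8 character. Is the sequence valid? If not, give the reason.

Byte 0xB4 = 10110100 has the form 10xxxxxx — a continuation byte — but there is no preceding leading byte.

invalid (continuation byte with no leading byte)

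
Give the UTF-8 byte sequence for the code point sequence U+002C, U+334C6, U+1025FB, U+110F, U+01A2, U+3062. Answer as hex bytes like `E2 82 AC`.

U+002C: 1-byte form → 2C.
U+334C6: 4-byte form → F0 B3 93 86.
U+1025FB: 4-byte form → F4 82 97 BB.
U+110F: 3-byte form → E1 84 8F.
U+01A2: 2-byte form → C6 A2.
U+3062: 3-byte form → E3 81 A2.
Concatenated (17 bytes): 2C F0 B3 93 86 F4 82 97 BB E1 84 8F C6 A2 E3 81 A2.

2C F0 B3 93 86 F4 82 97 BB E1 84 8F C6 A2 E3 81 A2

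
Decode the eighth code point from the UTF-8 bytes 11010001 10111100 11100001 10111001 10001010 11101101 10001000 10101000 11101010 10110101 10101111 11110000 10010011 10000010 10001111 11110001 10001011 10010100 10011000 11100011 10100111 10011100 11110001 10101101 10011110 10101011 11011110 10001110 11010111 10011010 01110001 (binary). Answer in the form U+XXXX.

U+6D7AB

Offset 0: leading byte 0xD1 = 11010001 → 2-byte char #1 = D1 BC.
Offset 2: leading byte 0xE1 = 11100001 → 3-byte char #2 = E1 B9 8A.
Offset 5: leading byte 0xED = 11101101 → 3-byte char #3 = ED 88 A8.
Offset 8: leading byte 0xEA = 11101010 → 3-byte char #4 = EA B5 AF.
Offset 11: leading byte 0xF0 = 11110000 → 4-byte char #5 = F0 93 82 8F.
Offset 15: leading byte 0xF1 = 11110001 → 4-byte char #6 = F1 8B 94 98.
Offset 19: leading byte 0xE3 = 11100011 → 3-byte char #7 = E3 A7 9C.
Offset 22: leading byte 0xF1 = 11110001 → 4-byte char #8 = F1 AD 9E AB.
Leading byte 0xF1 = 11110001 matches 11110xxx → 4-byte sequence.
Byte 1: 0xF1 = 11110001, payload 001 (3 bits).
Byte 2: 0xAD = 10101101 (10xxxxxx ✓), payload 101101.
Byte 3: 0x9E = 10011110 (10xxxxxx ✓), payload 011110.
Byte 4: 0xAB = 10101011 (10xxxxxx ✓), payload 101011.
Concatenate: 001101101011110101011 = 0x6D7AB (21 bits → U+6D7AB).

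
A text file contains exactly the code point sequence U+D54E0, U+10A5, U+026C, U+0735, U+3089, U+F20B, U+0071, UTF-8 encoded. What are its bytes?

F3 95 93 A0 E1 82 A5 C9 AC DC B5 E3 82 89 EF 88 8B 71

U+D54E0: 4-byte form → F3 95 93 A0.
U+10A5: 3-byte form → E1 82 A5.
U+026C: 2-byte form → C9 AC.
U+0735: 2-byte form → DC B5.
U+3089: 3-byte form → E3 82 89.
U+F20B: 3-byte form → EF 88 8B.
U+0071: 1-byte form → 71.
Concatenated (18 bytes): F3 95 93 A0 E1 82 A5 C9 AC DC B5 E3 82 89 EF 88 8B 71.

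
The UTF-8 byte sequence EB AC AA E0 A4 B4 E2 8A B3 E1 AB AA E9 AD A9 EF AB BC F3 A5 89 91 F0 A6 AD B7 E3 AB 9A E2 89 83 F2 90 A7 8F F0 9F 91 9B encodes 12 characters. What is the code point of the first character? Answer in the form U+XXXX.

Offset 0: leading byte 0xEB = 11101011 → 3-byte char #1 = EB AC AA.
Leading byte 0xEB = 11101011 matches 1110xxxx → 3-byte sequence.
Byte 1: 0xEB = 11101011, payload 1011 (4 bits).
Byte 2: 0xAC = 10101100 (10xxxxxx ✓), payload 101100.
Byte 3: 0xAA = 10101010 (10xxxxxx ✓), payload 101010.
Concatenate: 1011101100101010 = 0xBB2A (16 bits → U+BB2A).

U+BB2A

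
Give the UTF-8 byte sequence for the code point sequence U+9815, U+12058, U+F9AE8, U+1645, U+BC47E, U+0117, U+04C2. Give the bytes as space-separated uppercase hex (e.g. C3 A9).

E9 A0 95 F0 92 81 98 F3 B9 AB A8 E1 99 85 F2 BC 91 BE C4 97 D3 82

U+9815: 3-byte form → E9 A0 95.
U+12058: 4-byte form → F0 92 81 98.
U+F9AE8: 4-byte form → F3 B9 AB A8.
U+1645: 3-byte form → E1 99 85.
U+BC47E: 4-byte form → F2 BC 91 BE.
U+0117: 2-byte form → C4 97.
U+04C2: 2-byte form → D3 82.
Concatenated (22 bytes): E9 A0 95 F0 92 81 98 F3 B9 AB A8 E1 99 85 F2 BC 91 BE C4 97 D3 82.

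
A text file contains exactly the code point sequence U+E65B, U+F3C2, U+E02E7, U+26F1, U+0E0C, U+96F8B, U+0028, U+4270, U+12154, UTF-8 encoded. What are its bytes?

EE 99 9B EF 8F 82 F3 A0 8B A7 E2 9B B1 E0 B8 8C F2 96 BE 8B 28 E4 89 B0 F0 92 85 94

U+E65B: 3-byte form → EE 99 9B.
U+F3C2: 3-byte form → EF 8F 82.
U+E02E7: 4-byte form → F3 A0 8B A7.
U+26F1: 3-byte form → E2 9B B1.
U+0E0C: 3-byte form → E0 B8 8C.
U+96F8B: 4-byte form → F2 96 BE 8B.
U+0028: 1-byte form → 28.
U+4270: 3-byte form → E4 89 B0.
U+12154: 4-byte form → F0 92 85 94.
Concatenated (28 bytes): EE 99 9B EF 8F 82 F3 A0 8B A7 E2 9B B1 E0 B8 8C F2 96 BE 8B 28 E4 89 B0 F0 92 85 94.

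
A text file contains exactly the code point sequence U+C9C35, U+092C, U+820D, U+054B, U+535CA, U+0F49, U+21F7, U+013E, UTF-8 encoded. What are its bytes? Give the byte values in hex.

U+C9C35: 4-byte form → F3 89 B0 B5.
U+092C: 3-byte form → E0 A4 AC.
U+820D: 3-byte form → E8 88 8D.
U+054B: 2-byte form → D5 8B.
U+535CA: 4-byte form → F1 93 97 8A.
U+0F49: 3-byte form → E0 BD 89.
U+21F7: 3-byte form → E2 87 B7.
U+013E: 2-byte form → C4 BE.
Concatenated (24 bytes): F3 89 B0 B5 E0 A4 AC E8 88 8D D5 8B F1 93 97 8A E0 BD 89 E2 87 B7 C4 BE.

F3 89 B0 B5 E0 A4 AC E8 88 8D D5 8B F1 93 97 8A E0 BD 89 E2 87 B7 C4 BE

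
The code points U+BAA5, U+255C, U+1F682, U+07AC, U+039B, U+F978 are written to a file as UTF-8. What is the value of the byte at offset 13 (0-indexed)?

0x9B

U+BAA5 → 3-byte form EB AA A5 at offsets 0–2.
U+255C → 3-byte form E2 95 9C at offsets 3–5.
U+1F682 → 4-byte form F0 9F 9A 82 at offsets 6–9.
U+07AC → 2-byte form DE AC at offsets 10–11.
U+039B → 2-byte form CE 9B at offsets 12–13.
Offset 13 falls in char 5's range; it's byte 2 of CE 9B = 0x9B.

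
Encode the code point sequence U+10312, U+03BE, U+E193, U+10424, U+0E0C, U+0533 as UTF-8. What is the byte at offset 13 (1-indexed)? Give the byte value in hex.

0xA4

1-indexed offset 13 is 0-indexed offset 12.
U+10312 → 4-byte form F0 90 8C 92 at offsets 0–3.
U+03BE → 2-byte form CE BE at offsets 4–5.
U+E193 → 3-byte form EE 86 93 at offsets 6–8.
U+10424 → 4-byte form F0 90 90 A4 at offsets 9–12.
Offset 12 falls in char 4's range; it's byte 4 of F0 90 90 A4 = 0xA4.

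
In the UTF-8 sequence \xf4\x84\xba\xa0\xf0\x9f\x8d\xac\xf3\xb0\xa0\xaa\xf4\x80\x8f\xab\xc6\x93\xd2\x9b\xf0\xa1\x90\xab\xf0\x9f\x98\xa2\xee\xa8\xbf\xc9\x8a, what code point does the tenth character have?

U+024A

Offset 0: leading byte 0xF4 = 11110100 → 4-byte char #1 = F4 84 BA A0.
Offset 4: leading byte 0xF0 = 11110000 → 4-byte char #2 = F0 9F 8D AC.
Offset 8: leading byte 0xF3 = 11110011 → 4-byte char #3 = F3 B0 A0 AA.
Offset 12: leading byte 0xF4 = 11110100 → 4-byte char #4 = F4 80 8F AB.
Offset 16: leading byte 0xC6 = 11000110 → 2-byte char #5 = C6 93.
Offset 18: leading byte 0xD2 = 11010010 → 2-byte char #6 = D2 9B.
Offset 20: leading byte 0xF0 = 11110000 → 4-byte char #7 = F0 A1 90 AB.
Offset 24: leading byte 0xF0 = 11110000 → 4-byte char #8 = F0 9F 98 A2.
Offset 28: leading byte 0xEE = 11101110 → 3-byte char #9 = EE A8 BF.
Offset 31: leading byte 0xC9 = 11001001 → 2-byte char #10 = C9 8A.
Leading byte 0xC9 = 11001001 matches 110xxxxx → 2-byte sequence.
Byte 1: 0xC9 = 11001001, payload 01001 (5 bits).
Byte 2: 0x8A = 10001010 (10xxxxxx ✓), payload 001010.
Concatenate: 01001001010 = 0x24A (11 bits → U+024A).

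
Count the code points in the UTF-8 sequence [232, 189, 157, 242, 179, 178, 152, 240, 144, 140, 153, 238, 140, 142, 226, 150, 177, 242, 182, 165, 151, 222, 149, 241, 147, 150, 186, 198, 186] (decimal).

Byte at offset 0: 0xE8 = 11101000 → 3-byte char (#1). Advance 3.
Byte at offset 3: 0xF2 = 11110010 → 4-byte char (#2). Advance 4.
Byte at offset 7: 0xF0 = 11110000 → 4-byte char (#3). Advance 4.
Byte at offset 11: 0xEE = 11101110 → 3-byte char (#4). Advance 3.
Byte at offset 14: 0xE2 = 11100010 → 3-byte char (#5). Advance 3.
Byte at offset 17: 0xF2 = 11110010 → 4-byte char (#6). Advance 4.
Byte at offset 21: 0xDE = 11011110 → 2-byte char (#7). Advance 2.
Byte at offset 23: 0xF1 = 11110001 → 4-byte char (#8). Advance 4.
Byte at offset 27: 0xC6 = 11000110 → 2-byte char (#9). Advance 2.
Reached end at offset 29 after 9 code points.

9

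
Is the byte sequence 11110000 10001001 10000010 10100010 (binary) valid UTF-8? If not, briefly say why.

invalid (overlong encoding)

Leading byte 0xF0 = 11110000 → 4-byte form.
Continuation bytes all match 10xxxxxx. Payload decodes to 0x90A2.
But 0x90A2 < 0x10000, the minimum for a 4-byte sequence — this is an overlong encoding.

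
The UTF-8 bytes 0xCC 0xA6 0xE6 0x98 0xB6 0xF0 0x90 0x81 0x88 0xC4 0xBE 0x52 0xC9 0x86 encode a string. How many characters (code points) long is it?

6

Byte at offset 0: 0xCC = 11001100 → 2-byte char (#1). Advance 2.
Byte at offset 2: 0xE6 = 11100110 → 3-byte char (#2). Advance 3.
Byte at offset 5: 0xF0 = 11110000 → 4-byte char (#3). Advance 4.
Byte at offset 9: 0xC4 = 11000100 → 2-byte char (#4). Advance 2.
Byte at offset 11: 0x52 = 01010010 → 1-byte char (#5). Advance 1.
Byte at offset 12: 0xC9 = 11001001 → 2-byte char (#6). Advance 2.
Reached end at offset 14 after 6 code points.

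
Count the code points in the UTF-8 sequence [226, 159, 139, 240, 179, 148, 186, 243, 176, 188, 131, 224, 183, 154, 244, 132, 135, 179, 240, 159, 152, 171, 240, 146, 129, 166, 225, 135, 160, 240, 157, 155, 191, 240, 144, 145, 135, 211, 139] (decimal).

11

Byte at offset 0: 0xE2 = 11100010 → 3-byte char (#1). Advance 3.
Byte at offset 3: 0xF0 = 11110000 → 4-byte char (#2). Advance 4.
Byte at offset 7: 0xF3 = 11110011 → 4-byte char (#3). Advance 4.
Byte at offset 11: 0xE0 = 11100000 → 3-byte char (#4). Advance 3.
Byte at offset 14: 0xF4 = 11110100 → 4-byte char (#5). Advance 4.
Byte at offset 18: 0xF0 = 11110000 → 4-byte char (#6). Advance 4.
Byte at offset 22: 0xF0 = 11110000 → 4-byte char (#7). Advance 4.
Byte at offset 26: 0xE1 = 11100001 → 3-byte char (#8). Advance 3.
Byte at offset 29: 0xF0 = 11110000 → 4-byte char (#9). Advance 4.
Byte at offset 33: 0xF0 = 11110000 → 4-byte char (#10). Advance 4.
Byte at offset 37: 0xD3 = 11010011 → 2-byte char (#11). Advance 2.
Reached end at offset 39 after 11 code points.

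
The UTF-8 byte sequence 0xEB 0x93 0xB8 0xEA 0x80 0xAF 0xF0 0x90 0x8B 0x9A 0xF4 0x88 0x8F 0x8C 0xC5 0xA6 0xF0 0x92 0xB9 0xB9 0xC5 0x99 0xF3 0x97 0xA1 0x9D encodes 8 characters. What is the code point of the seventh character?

Offset 0: leading byte 0xEB = 11101011 → 3-byte char #1 = EB 93 B8.
Offset 3: leading byte 0xEA = 11101010 → 3-byte char #2 = EA 80 AF.
Offset 6: leading byte 0xF0 = 11110000 → 4-byte char #3 = F0 90 8B 9A.
Offset 10: leading byte 0xF4 = 11110100 → 4-byte char #4 = F4 88 8F 8C.
Offset 14: leading byte 0xC5 = 11000101 → 2-byte char #5 = C5 A6.
Offset 16: leading byte 0xF0 = 11110000 → 4-byte char #6 = F0 92 B9 B9.
Offset 20: leading byte 0xC5 = 11000101 → 2-byte char #7 = C5 99.
Leading byte 0xC5 = 11000101 matches 110xxxxx → 2-byte sequence.
Byte 1: 0xC5 = 11000101, payload 00101 (5 bits).
Byte 2: 0x99 = 10011001 (10xxxxxx ✓), payload 011001.
Concatenate: 00101011001 = 0x159 (11 bits → U+0159).

U+0159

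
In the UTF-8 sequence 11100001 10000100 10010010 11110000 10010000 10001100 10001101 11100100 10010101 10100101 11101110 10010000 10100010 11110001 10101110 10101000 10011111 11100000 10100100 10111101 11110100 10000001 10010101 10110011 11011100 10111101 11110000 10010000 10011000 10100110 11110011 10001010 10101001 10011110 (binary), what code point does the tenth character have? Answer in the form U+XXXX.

U+CAA5E

Offset 0: leading byte 0xE1 = 11100001 → 3-byte char #1 = E1 84 92.
Offset 3: leading byte 0xF0 = 11110000 → 4-byte char #2 = F0 90 8C 8D.
Offset 7: leading byte 0xE4 = 11100100 → 3-byte char #3 = E4 95 A5.
Offset 10: leading byte 0xEE = 11101110 → 3-byte char #4 = EE 90 A2.
Offset 13: leading byte 0xF1 = 11110001 → 4-byte char #5 = F1 AE A8 9F.
Offset 17: leading byte 0xE0 = 11100000 → 3-byte char #6 = E0 A4 BD.
Offset 20: leading byte 0xF4 = 11110100 → 4-byte char #7 = F4 81 95 B3.
Offset 24: leading byte 0xDC = 11011100 → 2-byte char #8 = DC BD.
Offset 26: leading byte 0xF0 = 11110000 → 4-byte char #9 = F0 90 98 A6.
Offset 30: leading byte 0xF3 = 11110011 → 4-byte char #10 = F3 8A A9 9E.
Leading byte 0xF3 = 11110011 matches 11110xxx → 4-byte sequence.
Byte 1: 0xF3 = 11110011, payload 011 (3 bits).
Byte 2: 0x8A = 10001010 (10xxxxxx ✓), payload 001010.
Byte 3: 0xA9 = 10101001 (10xxxxxx ✓), payload 101001.
Byte 4: 0x9E = 10011110 (10xxxxxx ✓), payload 011110.
Concatenate: 011001010101001011110 = 0xCAA5E (21 bits → U+CAA5E).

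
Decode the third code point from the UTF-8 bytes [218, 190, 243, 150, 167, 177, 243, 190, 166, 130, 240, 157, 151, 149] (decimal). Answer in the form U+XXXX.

U+FE982

Offset 0: leading byte 0xDA = 11011010 → 2-byte char #1 = DA BE.
Offset 2: leading byte 0xF3 = 11110011 → 4-byte char #2 = F3 96 A7 B1.
Offset 6: leading byte 0xF3 = 11110011 → 4-byte char #3 = F3 BE A6 82.
Leading byte 0xF3 = 11110011 matches 11110xxx → 4-byte sequence.
Byte 1: 0xF3 = 11110011, payload 011 (3 bits).
Byte 2: 0xBE = 10111110 (10xxxxxx ✓), payload 111110.
Byte 3: 0xA6 = 10100110 (10xxxxxx ✓), payload 100110.
Byte 4: 0x82 = 10000010 (10xxxxxx ✓), payload 000010.
Concatenate: 011111110100110000010 = 0xFE982 (21 bits → U+FE982).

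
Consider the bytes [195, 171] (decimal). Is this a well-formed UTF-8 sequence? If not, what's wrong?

Leading byte 0xC3 = 11000011 → 2-byte form.
Continuation bytes 0xAB=10101011 all match 10xxxxxx.
Decoded value 0xEB is ≥ 0x80 (shortest form) and not a surrogate.

valid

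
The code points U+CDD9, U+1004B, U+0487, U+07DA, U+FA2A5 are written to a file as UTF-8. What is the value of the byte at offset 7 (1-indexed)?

1-indexed offset 7 is 0-indexed offset 6.
U+CDD9 → 3-byte form EC B7 99 at offsets 0–2.
U+1004B → 4-byte form F0 90 81 8B at offsets 3–6.
Offset 6 falls in char 2's range; it's byte 4 of F0 90 81 8B = 0x8B.

0x8B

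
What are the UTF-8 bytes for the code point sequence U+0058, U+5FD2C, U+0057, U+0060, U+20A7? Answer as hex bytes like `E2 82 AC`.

U+0058: 1-byte form → 58.
U+5FD2C: 4-byte form → F1 9F B4 AC.
U+0057: 1-byte form → 57.
U+0060: 1-byte form → 60.
U+20A7: 3-byte form → E2 82 A7.
Concatenated (10 bytes): 58 F1 9F B4 AC 57 60 E2 82 A7.

58 F1 9F B4 AC 57 60 E2 82 A7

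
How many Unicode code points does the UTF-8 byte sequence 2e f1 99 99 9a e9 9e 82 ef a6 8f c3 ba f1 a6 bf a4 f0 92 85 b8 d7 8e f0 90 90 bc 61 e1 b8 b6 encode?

Byte at offset 0: 0x2E = 00101110 → 1-byte char (#1). Advance 1.
Byte at offset 1: 0xF1 = 11110001 → 4-byte char (#2). Advance 4.
Byte at offset 5: 0xE9 = 11101001 → 3-byte char (#3). Advance 3.
Byte at offset 8: 0xEF = 11101111 → 3-byte char (#4). Advance 3.
Byte at offset 11: 0xC3 = 11000011 → 2-byte char (#5). Advance 2.
Byte at offset 13: 0xF1 = 11110001 → 4-byte char (#6). Advance 4.
Byte at offset 17: 0xF0 = 11110000 → 4-byte char (#7). Advance 4.
Byte at offset 21: 0xD7 = 11010111 → 2-byte char (#8). Advance 2.
Byte at offset 23: 0xF0 = 11110000 → 4-byte char (#9). Advance 4.
Byte at offset 27: 0x61 = 01100001 → 1-byte char (#10). Advance 1.
Byte at offset 28: 0xE1 = 11100001 → 3-byte char (#11). Advance 3.
Reached end at offset 31 after 11 code points.

11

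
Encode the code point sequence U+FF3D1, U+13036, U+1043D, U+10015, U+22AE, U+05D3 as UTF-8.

F3 BF 8F 91 F0 93 80 B6 F0 90 90 BD F0 90 80 95 E2 8A AE D7 93

U+FF3D1: 4-byte form → F3 BF 8F 91.
U+13036: 4-byte form → F0 93 80 B6.
U+1043D: 4-byte form → F0 90 90 BD.
U+10015: 4-byte form → F0 90 80 95.
U+22AE: 3-byte form → E2 8A AE.
U+05D3: 2-byte form → D7 93.
Concatenated (21 bytes): F3 BF 8F 91 F0 93 80 B6 F0 90 90 BD F0 90 80 95 E2 8A AE D7 93.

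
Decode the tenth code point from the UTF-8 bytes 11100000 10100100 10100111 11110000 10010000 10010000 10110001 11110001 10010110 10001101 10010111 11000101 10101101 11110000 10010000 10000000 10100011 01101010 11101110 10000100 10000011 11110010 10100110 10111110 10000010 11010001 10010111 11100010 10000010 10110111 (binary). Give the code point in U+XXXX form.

U+20B7

Offset 0: leading byte 0xE0 = 11100000 → 3-byte char #1 = E0 A4 A7.
Offset 3: leading byte 0xF0 = 11110000 → 4-byte char #2 = F0 90 90 B1.
Offset 7: leading byte 0xF1 = 11110001 → 4-byte char #3 = F1 96 8D 97.
Offset 11: leading byte 0xC5 = 11000101 → 2-byte char #4 = C5 AD.
Offset 13: leading byte 0xF0 = 11110000 → 4-byte char #5 = F0 90 80 A3.
Offset 17: leading byte 0x6A = 01101010 → 1-byte char #6 = 6A.
Offset 18: leading byte 0xEE = 11101110 → 3-byte char #7 = EE 84 83.
Offset 21: leading byte 0xF2 = 11110010 → 4-byte char #8 = F2 A6 BE 82.
Offset 25: leading byte 0xD1 = 11010001 → 2-byte char #9 = D1 97.
Offset 27: leading byte 0xE2 = 11100010 → 3-byte char #10 = E2 82 B7.
Leading byte 0xE2 = 11100010 matches 1110xxxx → 3-byte sequence.
Byte 1: 0xE2 = 11100010, payload 0010 (4 bits).
Byte 2: 0x82 = 10000010 (10xxxxxx ✓), payload 000010.
Byte 3: 0xB7 = 10110111 (10xxxxxx ✓), payload 110111.
Concatenate: 0010000010110111 = 0x20B7 (16 bits → U+20B7).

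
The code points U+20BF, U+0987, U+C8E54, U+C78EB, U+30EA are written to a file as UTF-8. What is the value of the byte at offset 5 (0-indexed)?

U+20BF → 3-byte form E2 82 BF at offsets 0–2.
U+0987 → 3-byte form E0 A6 87 at offsets 3–5.
Offset 5 falls in char 2's range; it's byte 3 of E0 A6 87 = 0x87.

0x87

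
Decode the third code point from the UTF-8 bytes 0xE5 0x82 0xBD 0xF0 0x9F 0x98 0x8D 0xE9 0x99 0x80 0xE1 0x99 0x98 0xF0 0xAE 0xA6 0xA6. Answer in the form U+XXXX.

U+9640

Offset 0: leading byte 0xE5 = 11100101 → 3-byte char #1 = E5 82 BD.
Offset 3: leading byte 0xF0 = 11110000 → 4-byte char #2 = F0 9F 98 8D.
Offset 7: leading byte 0xE9 = 11101001 → 3-byte char #3 = E9 99 80.
Leading byte 0xE9 = 11101001 matches 1110xxxx → 3-byte sequence.
Byte 1: 0xE9 = 11101001, payload 1001 (4 bits).
Byte 2: 0x99 = 10011001 (10xxxxxx ✓), payload 011001.
Byte 3: 0x80 = 10000000 (10xxxxxx ✓), payload 000000.
Concatenate: 1001011001000000 = 0x9640 (16 bits → U+9640).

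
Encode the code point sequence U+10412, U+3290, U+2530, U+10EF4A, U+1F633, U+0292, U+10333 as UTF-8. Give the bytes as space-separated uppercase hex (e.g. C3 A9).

U+10412: 4-byte form → F0 90 90 92.
U+3290: 3-byte form → E3 8A 90.
U+2530: 3-byte form → E2 94 B0.
U+10EF4A: 4-byte form → F4 8E BD 8A.
U+1F633: 4-byte form → F0 9F 98 B3.
U+0292: 2-byte form → CA 92.
U+10333: 4-byte form → F0 90 8C B3.
Concatenated (24 bytes): F0 90 90 92 E3 8A 90 E2 94 B0 F4 8E BD 8A F0 9F 98 B3 CA 92 F0 90 8C B3.

F0 90 90 92 E3 8A 90 E2 94 B0 F4 8E BD 8A F0 9F 98 B3 CA 92 F0 90 8C B3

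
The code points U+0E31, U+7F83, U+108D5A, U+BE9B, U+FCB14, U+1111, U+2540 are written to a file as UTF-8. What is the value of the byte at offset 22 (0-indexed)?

U+0E31 → 3-byte form E0 B8 B1 at offsets 0–2.
U+7F83 → 3-byte form E7 BE 83 at offsets 3–5.
U+108D5A → 4-byte form F4 88 B5 9A at offsets 6–9.
U+BE9B → 3-byte form EB BA 9B at offsets 10–12.
U+FCB14 → 4-byte form F3 BC AC 94 at offsets 13–16.
U+1111 → 3-byte form E1 84 91 at offsets 17–19.
U+2540 → 3-byte form E2 95 80 at offsets 20–22.
Offset 22 falls in char 7's range; it's byte 3 of E2 95 80 = 0x80.

0x80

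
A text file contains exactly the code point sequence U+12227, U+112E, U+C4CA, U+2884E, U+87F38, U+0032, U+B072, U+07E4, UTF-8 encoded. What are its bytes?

U+12227: 4-byte form → F0 92 88 A7.
U+112E: 3-byte form → E1 84 AE.
U+C4CA: 3-byte form → EC 93 8A.
U+2884E: 4-byte form → F0 A8 A1 8E.
U+87F38: 4-byte form → F2 87 BC B8.
U+0032: 1-byte form → 32.
U+B072: 3-byte form → EB 81 B2.
U+07E4: 2-byte form → DF A4.
Concatenated (24 bytes): F0 92 88 A7 E1 84 AE EC 93 8A F0 A8 A1 8E F2 87 BC B8 32 EB 81 B2 DF A4.

F0 92 88 A7 E1 84 AE EC 93 8A F0 A8 A1 8E F2 87 BC B8 32 EB 81 B2 DF A4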